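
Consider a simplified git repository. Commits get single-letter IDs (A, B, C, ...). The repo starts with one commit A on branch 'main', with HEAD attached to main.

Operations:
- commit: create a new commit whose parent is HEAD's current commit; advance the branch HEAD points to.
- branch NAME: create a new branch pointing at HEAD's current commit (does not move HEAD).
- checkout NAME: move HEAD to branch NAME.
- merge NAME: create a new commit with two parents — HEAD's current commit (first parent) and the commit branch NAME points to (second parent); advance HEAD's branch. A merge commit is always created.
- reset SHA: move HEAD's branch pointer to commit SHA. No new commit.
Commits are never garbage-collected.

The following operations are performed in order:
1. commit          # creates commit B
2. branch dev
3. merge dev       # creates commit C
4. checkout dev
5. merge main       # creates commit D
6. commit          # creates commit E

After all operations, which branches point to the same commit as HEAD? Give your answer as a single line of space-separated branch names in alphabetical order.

Answer: dev

Derivation:
After op 1 (commit): HEAD=main@B [main=B]
After op 2 (branch): HEAD=main@B [dev=B main=B]
After op 3 (merge): HEAD=main@C [dev=B main=C]
After op 4 (checkout): HEAD=dev@B [dev=B main=C]
After op 5 (merge): HEAD=dev@D [dev=D main=C]
After op 6 (commit): HEAD=dev@E [dev=E main=C]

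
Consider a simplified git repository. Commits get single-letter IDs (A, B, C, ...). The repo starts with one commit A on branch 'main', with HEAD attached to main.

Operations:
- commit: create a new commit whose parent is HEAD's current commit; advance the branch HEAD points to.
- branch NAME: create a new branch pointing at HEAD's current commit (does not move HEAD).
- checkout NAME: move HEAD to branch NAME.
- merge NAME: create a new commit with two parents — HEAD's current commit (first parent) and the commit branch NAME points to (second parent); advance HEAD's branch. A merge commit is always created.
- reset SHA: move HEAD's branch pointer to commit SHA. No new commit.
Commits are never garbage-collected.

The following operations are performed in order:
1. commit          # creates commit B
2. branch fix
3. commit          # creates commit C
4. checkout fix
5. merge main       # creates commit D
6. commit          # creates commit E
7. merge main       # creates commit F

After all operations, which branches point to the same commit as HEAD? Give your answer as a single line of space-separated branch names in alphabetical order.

Answer: fix

Derivation:
After op 1 (commit): HEAD=main@B [main=B]
After op 2 (branch): HEAD=main@B [fix=B main=B]
After op 3 (commit): HEAD=main@C [fix=B main=C]
After op 4 (checkout): HEAD=fix@B [fix=B main=C]
After op 5 (merge): HEAD=fix@D [fix=D main=C]
After op 6 (commit): HEAD=fix@E [fix=E main=C]
After op 7 (merge): HEAD=fix@F [fix=F main=C]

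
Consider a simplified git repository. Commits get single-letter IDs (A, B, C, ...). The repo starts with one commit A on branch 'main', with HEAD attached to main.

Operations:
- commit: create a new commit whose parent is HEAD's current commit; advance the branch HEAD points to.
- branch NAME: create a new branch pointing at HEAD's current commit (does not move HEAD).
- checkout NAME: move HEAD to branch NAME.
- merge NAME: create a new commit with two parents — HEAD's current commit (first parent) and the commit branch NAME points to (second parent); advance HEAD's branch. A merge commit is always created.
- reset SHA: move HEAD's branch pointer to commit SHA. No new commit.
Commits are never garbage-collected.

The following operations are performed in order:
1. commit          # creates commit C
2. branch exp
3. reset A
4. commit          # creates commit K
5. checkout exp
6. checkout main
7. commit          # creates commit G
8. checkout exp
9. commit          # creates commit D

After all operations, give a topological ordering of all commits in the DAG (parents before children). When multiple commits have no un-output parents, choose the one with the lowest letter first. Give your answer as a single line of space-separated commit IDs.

Answer: A C D K G

Derivation:
After op 1 (commit): HEAD=main@C [main=C]
After op 2 (branch): HEAD=main@C [exp=C main=C]
After op 3 (reset): HEAD=main@A [exp=C main=A]
After op 4 (commit): HEAD=main@K [exp=C main=K]
After op 5 (checkout): HEAD=exp@C [exp=C main=K]
After op 6 (checkout): HEAD=main@K [exp=C main=K]
After op 7 (commit): HEAD=main@G [exp=C main=G]
After op 8 (checkout): HEAD=exp@C [exp=C main=G]
After op 9 (commit): HEAD=exp@D [exp=D main=G]
commit A: parents=[]
commit C: parents=['A']
commit D: parents=['C']
commit G: parents=['K']
commit K: parents=['A']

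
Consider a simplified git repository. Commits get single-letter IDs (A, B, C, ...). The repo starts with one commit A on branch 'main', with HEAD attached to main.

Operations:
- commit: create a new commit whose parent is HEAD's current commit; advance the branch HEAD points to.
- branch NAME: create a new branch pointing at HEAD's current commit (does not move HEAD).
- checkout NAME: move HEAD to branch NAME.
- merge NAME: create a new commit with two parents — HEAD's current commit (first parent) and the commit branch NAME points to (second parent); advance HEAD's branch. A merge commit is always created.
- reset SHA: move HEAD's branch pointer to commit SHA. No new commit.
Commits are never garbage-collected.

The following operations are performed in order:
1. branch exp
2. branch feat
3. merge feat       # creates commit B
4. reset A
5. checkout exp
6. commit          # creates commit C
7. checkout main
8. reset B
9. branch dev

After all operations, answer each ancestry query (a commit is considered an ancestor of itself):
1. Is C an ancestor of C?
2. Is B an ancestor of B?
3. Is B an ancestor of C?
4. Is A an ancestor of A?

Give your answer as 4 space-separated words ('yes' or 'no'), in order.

Answer: yes yes no yes

Derivation:
After op 1 (branch): HEAD=main@A [exp=A main=A]
After op 2 (branch): HEAD=main@A [exp=A feat=A main=A]
After op 3 (merge): HEAD=main@B [exp=A feat=A main=B]
After op 4 (reset): HEAD=main@A [exp=A feat=A main=A]
After op 5 (checkout): HEAD=exp@A [exp=A feat=A main=A]
After op 6 (commit): HEAD=exp@C [exp=C feat=A main=A]
After op 7 (checkout): HEAD=main@A [exp=C feat=A main=A]
After op 8 (reset): HEAD=main@B [exp=C feat=A main=B]
After op 9 (branch): HEAD=main@B [dev=B exp=C feat=A main=B]
ancestors(C) = {A,C}; C in? yes
ancestors(B) = {A,B}; B in? yes
ancestors(C) = {A,C}; B in? no
ancestors(A) = {A}; A in? yes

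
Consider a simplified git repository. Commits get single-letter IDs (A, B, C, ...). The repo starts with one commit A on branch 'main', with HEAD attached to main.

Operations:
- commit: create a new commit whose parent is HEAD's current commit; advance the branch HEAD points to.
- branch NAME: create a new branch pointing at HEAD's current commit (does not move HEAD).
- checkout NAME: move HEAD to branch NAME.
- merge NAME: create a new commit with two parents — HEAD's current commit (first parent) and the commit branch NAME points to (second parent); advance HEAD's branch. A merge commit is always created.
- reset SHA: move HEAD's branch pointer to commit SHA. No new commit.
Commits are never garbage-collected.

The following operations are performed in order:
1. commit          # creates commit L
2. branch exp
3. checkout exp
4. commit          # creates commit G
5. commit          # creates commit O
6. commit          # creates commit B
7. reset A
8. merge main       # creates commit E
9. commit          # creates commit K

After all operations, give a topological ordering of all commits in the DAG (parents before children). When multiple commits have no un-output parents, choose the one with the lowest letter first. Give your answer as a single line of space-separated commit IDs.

Answer: A L E G K O B

Derivation:
After op 1 (commit): HEAD=main@L [main=L]
After op 2 (branch): HEAD=main@L [exp=L main=L]
After op 3 (checkout): HEAD=exp@L [exp=L main=L]
After op 4 (commit): HEAD=exp@G [exp=G main=L]
After op 5 (commit): HEAD=exp@O [exp=O main=L]
After op 6 (commit): HEAD=exp@B [exp=B main=L]
After op 7 (reset): HEAD=exp@A [exp=A main=L]
After op 8 (merge): HEAD=exp@E [exp=E main=L]
After op 9 (commit): HEAD=exp@K [exp=K main=L]
commit A: parents=[]
commit B: parents=['O']
commit E: parents=['A', 'L']
commit G: parents=['L']
commit K: parents=['E']
commit L: parents=['A']
commit O: parents=['G']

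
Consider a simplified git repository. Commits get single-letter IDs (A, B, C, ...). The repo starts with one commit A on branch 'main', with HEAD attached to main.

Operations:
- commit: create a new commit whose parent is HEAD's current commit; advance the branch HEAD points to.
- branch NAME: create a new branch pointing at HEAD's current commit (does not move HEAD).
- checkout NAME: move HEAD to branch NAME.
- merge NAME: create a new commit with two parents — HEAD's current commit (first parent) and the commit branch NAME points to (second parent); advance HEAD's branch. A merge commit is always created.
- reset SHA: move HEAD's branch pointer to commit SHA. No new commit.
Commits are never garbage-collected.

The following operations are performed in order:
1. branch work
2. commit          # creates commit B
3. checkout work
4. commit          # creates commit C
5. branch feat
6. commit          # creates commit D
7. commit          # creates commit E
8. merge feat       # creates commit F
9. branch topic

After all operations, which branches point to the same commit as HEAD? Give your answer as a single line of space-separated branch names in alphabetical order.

Answer: topic work

Derivation:
After op 1 (branch): HEAD=main@A [main=A work=A]
After op 2 (commit): HEAD=main@B [main=B work=A]
After op 3 (checkout): HEAD=work@A [main=B work=A]
After op 4 (commit): HEAD=work@C [main=B work=C]
After op 5 (branch): HEAD=work@C [feat=C main=B work=C]
After op 6 (commit): HEAD=work@D [feat=C main=B work=D]
After op 7 (commit): HEAD=work@E [feat=C main=B work=E]
After op 8 (merge): HEAD=work@F [feat=C main=B work=F]
After op 9 (branch): HEAD=work@F [feat=C main=B topic=F work=F]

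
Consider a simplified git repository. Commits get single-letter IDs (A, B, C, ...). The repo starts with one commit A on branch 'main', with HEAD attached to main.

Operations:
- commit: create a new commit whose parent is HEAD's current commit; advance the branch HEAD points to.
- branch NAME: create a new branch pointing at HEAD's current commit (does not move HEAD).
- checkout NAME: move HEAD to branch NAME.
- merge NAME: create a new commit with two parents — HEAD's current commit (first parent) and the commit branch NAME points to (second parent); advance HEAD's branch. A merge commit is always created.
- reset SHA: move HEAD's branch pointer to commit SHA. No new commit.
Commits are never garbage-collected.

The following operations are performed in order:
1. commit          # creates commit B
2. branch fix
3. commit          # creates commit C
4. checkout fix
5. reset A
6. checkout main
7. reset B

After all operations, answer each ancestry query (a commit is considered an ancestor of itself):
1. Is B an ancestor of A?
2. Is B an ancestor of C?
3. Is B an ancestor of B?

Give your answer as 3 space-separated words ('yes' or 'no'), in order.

After op 1 (commit): HEAD=main@B [main=B]
After op 2 (branch): HEAD=main@B [fix=B main=B]
After op 3 (commit): HEAD=main@C [fix=B main=C]
After op 4 (checkout): HEAD=fix@B [fix=B main=C]
After op 5 (reset): HEAD=fix@A [fix=A main=C]
After op 6 (checkout): HEAD=main@C [fix=A main=C]
After op 7 (reset): HEAD=main@B [fix=A main=B]
ancestors(A) = {A}; B in? no
ancestors(C) = {A,B,C}; B in? yes
ancestors(B) = {A,B}; B in? yes

Answer: no yes yes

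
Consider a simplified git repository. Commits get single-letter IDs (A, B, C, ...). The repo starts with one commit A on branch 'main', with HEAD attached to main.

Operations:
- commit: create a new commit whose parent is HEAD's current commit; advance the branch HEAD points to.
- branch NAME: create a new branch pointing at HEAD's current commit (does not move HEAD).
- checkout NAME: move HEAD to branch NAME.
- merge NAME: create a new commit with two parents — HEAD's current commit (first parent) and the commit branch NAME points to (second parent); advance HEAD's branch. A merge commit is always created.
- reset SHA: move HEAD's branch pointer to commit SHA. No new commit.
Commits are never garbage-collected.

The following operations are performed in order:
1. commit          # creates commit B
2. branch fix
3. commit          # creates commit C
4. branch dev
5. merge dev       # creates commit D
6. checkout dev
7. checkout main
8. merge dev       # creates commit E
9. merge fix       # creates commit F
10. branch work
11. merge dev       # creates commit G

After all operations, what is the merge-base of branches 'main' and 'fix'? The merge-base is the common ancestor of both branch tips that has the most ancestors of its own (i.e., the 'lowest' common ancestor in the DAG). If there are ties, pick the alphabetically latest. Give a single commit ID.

Answer: B

Derivation:
After op 1 (commit): HEAD=main@B [main=B]
After op 2 (branch): HEAD=main@B [fix=B main=B]
After op 3 (commit): HEAD=main@C [fix=B main=C]
After op 4 (branch): HEAD=main@C [dev=C fix=B main=C]
After op 5 (merge): HEAD=main@D [dev=C fix=B main=D]
After op 6 (checkout): HEAD=dev@C [dev=C fix=B main=D]
After op 7 (checkout): HEAD=main@D [dev=C fix=B main=D]
After op 8 (merge): HEAD=main@E [dev=C fix=B main=E]
After op 9 (merge): HEAD=main@F [dev=C fix=B main=F]
After op 10 (branch): HEAD=main@F [dev=C fix=B main=F work=F]
After op 11 (merge): HEAD=main@G [dev=C fix=B main=G work=F]
ancestors(main=G): ['A', 'B', 'C', 'D', 'E', 'F', 'G']
ancestors(fix=B): ['A', 'B']
common: ['A', 'B']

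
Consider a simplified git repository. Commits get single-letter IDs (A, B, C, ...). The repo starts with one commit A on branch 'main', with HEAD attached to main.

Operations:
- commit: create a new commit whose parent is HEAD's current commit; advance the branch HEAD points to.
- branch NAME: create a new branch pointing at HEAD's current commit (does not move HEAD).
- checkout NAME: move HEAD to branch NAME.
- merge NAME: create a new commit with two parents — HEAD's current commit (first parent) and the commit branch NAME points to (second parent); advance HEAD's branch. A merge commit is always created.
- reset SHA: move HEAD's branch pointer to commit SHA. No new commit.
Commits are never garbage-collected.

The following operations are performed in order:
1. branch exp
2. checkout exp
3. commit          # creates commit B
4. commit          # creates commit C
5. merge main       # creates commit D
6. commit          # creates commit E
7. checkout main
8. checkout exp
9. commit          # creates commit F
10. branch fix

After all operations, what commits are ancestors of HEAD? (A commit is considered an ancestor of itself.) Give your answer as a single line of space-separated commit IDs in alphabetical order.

After op 1 (branch): HEAD=main@A [exp=A main=A]
After op 2 (checkout): HEAD=exp@A [exp=A main=A]
After op 3 (commit): HEAD=exp@B [exp=B main=A]
After op 4 (commit): HEAD=exp@C [exp=C main=A]
After op 5 (merge): HEAD=exp@D [exp=D main=A]
After op 6 (commit): HEAD=exp@E [exp=E main=A]
After op 7 (checkout): HEAD=main@A [exp=E main=A]
After op 8 (checkout): HEAD=exp@E [exp=E main=A]
After op 9 (commit): HEAD=exp@F [exp=F main=A]
After op 10 (branch): HEAD=exp@F [exp=F fix=F main=A]

Answer: A B C D E F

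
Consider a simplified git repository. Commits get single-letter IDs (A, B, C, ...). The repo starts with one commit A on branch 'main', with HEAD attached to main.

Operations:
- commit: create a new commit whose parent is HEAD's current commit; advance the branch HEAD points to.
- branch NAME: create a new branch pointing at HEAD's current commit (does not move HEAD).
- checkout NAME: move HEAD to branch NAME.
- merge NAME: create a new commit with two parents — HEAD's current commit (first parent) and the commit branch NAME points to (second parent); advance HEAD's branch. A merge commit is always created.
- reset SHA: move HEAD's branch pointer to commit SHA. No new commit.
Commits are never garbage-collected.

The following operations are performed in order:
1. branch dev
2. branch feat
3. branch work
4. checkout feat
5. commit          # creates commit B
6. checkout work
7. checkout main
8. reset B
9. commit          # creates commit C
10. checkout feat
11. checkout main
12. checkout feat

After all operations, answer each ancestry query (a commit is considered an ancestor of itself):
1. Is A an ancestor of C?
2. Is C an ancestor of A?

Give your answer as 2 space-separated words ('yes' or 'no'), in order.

Answer: yes no

Derivation:
After op 1 (branch): HEAD=main@A [dev=A main=A]
After op 2 (branch): HEAD=main@A [dev=A feat=A main=A]
After op 3 (branch): HEAD=main@A [dev=A feat=A main=A work=A]
After op 4 (checkout): HEAD=feat@A [dev=A feat=A main=A work=A]
After op 5 (commit): HEAD=feat@B [dev=A feat=B main=A work=A]
After op 6 (checkout): HEAD=work@A [dev=A feat=B main=A work=A]
After op 7 (checkout): HEAD=main@A [dev=A feat=B main=A work=A]
After op 8 (reset): HEAD=main@B [dev=A feat=B main=B work=A]
After op 9 (commit): HEAD=main@C [dev=A feat=B main=C work=A]
After op 10 (checkout): HEAD=feat@B [dev=A feat=B main=C work=A]
After op 11 (checkout): HEAD=main@C [dev=A feat=B main=C work=A]
After op 12 (checkout): HEAD=feat@B [dev=A feat=B main=C work=A]
ancestors(C) = {A,B,C}; A in? yes
ancestors(A) = {A}; C in? no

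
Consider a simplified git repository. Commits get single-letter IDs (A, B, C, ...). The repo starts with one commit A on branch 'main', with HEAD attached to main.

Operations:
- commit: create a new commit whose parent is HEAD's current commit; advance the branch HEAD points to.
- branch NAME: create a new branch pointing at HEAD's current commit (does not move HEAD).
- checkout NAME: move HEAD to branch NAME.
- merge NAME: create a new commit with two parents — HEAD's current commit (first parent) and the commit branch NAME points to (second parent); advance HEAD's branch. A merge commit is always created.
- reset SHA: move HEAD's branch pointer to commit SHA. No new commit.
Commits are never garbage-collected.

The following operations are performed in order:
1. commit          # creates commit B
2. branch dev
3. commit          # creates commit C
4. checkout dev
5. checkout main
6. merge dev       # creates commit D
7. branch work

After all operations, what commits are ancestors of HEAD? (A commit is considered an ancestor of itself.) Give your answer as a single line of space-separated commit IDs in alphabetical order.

Answer: A B C D

Derivation:
After op 1 (commit): HEAD=main@B [main=B]
After op 2 (branch): HEAD=main@B [dev=B main=B]
After op 3 (commit): HEAD=main@C [dev=B main=C]
After op 4 (checkout): HEAD=dev@B [dev=B main=C]
After op 5 (checkout): HEAD=main@C [dev=B main=C]
After op 6 (merge): HEAD=main@D [dev=B main=D]
After op 7 (branch): HEAD=main@D [dev=B main=D work=D]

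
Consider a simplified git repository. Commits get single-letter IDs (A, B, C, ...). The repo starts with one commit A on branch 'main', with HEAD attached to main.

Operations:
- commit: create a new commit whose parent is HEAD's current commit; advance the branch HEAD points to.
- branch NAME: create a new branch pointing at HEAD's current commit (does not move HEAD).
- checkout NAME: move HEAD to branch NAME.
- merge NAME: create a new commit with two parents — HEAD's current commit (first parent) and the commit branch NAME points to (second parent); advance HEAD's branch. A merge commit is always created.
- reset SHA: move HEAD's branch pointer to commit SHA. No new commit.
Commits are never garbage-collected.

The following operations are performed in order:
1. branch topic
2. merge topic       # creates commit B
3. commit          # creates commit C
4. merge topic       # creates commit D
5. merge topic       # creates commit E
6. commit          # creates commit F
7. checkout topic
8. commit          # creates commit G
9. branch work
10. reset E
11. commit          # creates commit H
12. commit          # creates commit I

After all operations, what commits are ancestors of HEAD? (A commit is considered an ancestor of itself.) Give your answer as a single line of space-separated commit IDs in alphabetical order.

After op 1 (branch): HEAD=main@A [main=A topic=A]
After op 2 (merge): HEAD=main@B [main=B topic=A]
After op 3 (commit): HEAD=main@C [main=C topic=A]
After op 4 (merge): HEAD=main@D [main=D topic=A]
After op 5 (merge): HEAD=main@E [main=E topic=A]
After op 6 (commit): HEAD=main@F [main=F topic=A]
After op 7 (checkout): HEAD=topic@A [main=F topic=A]
After op 8 (commit): HEAD=topic@G [main=F topic=G]
After op 9 (branch): HEAD=topic@G [main=F topic=G work=G]
After op 10 (reset): HEAD=topic@E [main=F topic=E work=G]
After op 11 (commit): HEAD=topic@H [main=F topic=H work=G]
After op 12 (commit): HEAD=topic@I [main=F topic=I work=G]

Answer: A B C D E H I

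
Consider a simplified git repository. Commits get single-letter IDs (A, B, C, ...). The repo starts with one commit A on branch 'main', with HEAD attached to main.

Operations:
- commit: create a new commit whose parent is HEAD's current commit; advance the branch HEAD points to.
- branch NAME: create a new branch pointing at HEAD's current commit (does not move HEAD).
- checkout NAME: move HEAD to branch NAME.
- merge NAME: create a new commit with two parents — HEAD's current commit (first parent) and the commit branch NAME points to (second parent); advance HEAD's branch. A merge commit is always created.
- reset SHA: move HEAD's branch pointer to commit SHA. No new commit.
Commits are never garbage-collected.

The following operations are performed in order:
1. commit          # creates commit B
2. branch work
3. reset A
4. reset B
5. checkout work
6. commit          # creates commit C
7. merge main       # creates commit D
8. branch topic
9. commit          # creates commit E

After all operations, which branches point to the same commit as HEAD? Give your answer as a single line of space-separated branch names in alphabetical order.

Answer: work

Derivation:
After op 1 (commit): HEAD=main@B [main=B]
After op 2 (branch): HEAD=main@B [main=B work=B]
After op 3 (reset): HEAD=main@A [main=A work=B]
After op 4 (reset): HEAD=main@B [main=B work=B]
After op 5 (checkout): HEAD=work@B [main=B work=B]
After op 6 (commit): HEAD=work@C [main=B work=C]
After op 7 (merge): HEAD=work@D [main=B work=D]
After op 8 (branch): HEAD=work@D [main=B topic=D work=D]
After op 9 (commit): HEAD=work@E [main=B topic=D work=E]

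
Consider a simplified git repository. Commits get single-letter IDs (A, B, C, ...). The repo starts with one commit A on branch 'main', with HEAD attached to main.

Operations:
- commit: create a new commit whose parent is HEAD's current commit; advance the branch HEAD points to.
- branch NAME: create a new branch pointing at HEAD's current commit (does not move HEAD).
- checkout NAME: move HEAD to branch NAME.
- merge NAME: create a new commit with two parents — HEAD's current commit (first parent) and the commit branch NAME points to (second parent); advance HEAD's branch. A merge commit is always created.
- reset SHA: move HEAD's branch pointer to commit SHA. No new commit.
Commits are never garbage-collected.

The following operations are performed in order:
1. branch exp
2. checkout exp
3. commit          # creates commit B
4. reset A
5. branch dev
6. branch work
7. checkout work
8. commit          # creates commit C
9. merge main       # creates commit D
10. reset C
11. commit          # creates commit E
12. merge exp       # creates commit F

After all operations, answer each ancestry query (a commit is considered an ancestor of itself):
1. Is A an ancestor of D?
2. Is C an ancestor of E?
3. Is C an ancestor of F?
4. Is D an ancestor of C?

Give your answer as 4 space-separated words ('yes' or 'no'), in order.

After op 1 (branch): HEAD=main@A [exp=A main=A]
After op 2 (checkout): HEAD=exp@A [exp=A main=A]
After op 3 (commit): HEAD=exp@B [exp=B main=A]
After op 4 (reset): HEAD=exp@A [exp=A main=A]
After op 5 (branch): HEAD=exp@A [dev=A exp=A main=A]
After op 6 (branch): HEAD=exp@A [dev=A exp=A main=A work=A]
After op 7 (checkout): HEAD=work@A [dev=A exp=A main=A work=A]
After op 8 (commit): HEAD=work@C [dev=A exp=A main=A work=C]
After op 9 (merge): HEAD=work@D [dev=A exp=A main=A work=D]
After op 10 (reset): HEAD=work@C [dev=A exp=A main=A work=C]
After op 11 (commit): HEAD=work@E [dev=A exp=A main=A work=E]
After op 12 (merge): HEAD=work@F [dev=A exp=A main=A work=F]
ancestors(D) = {A,C,D}; A in? yes
ancestors(E) = {A,C,E}; C in? yes
ancestors(F) = {A,C,E,F}; C in? yes
ancestors(C) = {A,C}; D in? no

Answer: yes yes yes no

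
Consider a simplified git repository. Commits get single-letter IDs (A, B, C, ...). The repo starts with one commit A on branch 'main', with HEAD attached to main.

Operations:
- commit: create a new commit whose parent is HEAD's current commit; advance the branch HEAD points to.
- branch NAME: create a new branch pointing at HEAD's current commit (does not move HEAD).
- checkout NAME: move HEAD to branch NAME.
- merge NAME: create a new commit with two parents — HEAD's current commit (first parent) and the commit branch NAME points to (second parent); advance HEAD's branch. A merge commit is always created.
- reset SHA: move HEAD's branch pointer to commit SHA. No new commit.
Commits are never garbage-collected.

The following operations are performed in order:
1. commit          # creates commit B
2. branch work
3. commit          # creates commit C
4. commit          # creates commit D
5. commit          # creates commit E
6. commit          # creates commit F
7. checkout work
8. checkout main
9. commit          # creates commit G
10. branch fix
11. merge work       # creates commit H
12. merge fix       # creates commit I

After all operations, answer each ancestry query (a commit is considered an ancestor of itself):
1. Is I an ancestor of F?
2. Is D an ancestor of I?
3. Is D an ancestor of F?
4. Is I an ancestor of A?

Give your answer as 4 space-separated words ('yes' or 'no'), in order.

Answer: no yes yes no

Derivation:
After op 1 (commit): HEAD=main@B [main=B]
After op 2 (branch): HEAD=main@B [main=B work=B]
After op 3 (commit): HEAD=main@C [main=C work=B]
After op 4 (commit): HEAD=main@D [main=D work=B]
After op 5 (commit): HEAD=main@E [main=E work=B]
After op 6 (commit): HEAD=main@F [main=F work=B]
After op 7 (checkout): HEAD=work@B [main=F work=B]
After op 8 (checkout): HEAD=main@F [main=F work=B]
After op 9 (commit): HEAD=main@G [main=G work=B]
After op 10 (branch): HEAD=main@G [fix=G main=G work=B]
After op 11 (merge): HEAD=main@H [fix=G main=H work=B]
After op 12 (merge): HEAD=main@I [fix=G main=I work=B]
ancestors(F) = {A,B,C,D,E,F}; I in? no
ancestors(I) = {A,B,C,D,E,F,G,H,I}; D in? yes
ancestors(F) = {A,B,C,D,E,F}; D in? yes
ancestors(A) = {A}; I in? no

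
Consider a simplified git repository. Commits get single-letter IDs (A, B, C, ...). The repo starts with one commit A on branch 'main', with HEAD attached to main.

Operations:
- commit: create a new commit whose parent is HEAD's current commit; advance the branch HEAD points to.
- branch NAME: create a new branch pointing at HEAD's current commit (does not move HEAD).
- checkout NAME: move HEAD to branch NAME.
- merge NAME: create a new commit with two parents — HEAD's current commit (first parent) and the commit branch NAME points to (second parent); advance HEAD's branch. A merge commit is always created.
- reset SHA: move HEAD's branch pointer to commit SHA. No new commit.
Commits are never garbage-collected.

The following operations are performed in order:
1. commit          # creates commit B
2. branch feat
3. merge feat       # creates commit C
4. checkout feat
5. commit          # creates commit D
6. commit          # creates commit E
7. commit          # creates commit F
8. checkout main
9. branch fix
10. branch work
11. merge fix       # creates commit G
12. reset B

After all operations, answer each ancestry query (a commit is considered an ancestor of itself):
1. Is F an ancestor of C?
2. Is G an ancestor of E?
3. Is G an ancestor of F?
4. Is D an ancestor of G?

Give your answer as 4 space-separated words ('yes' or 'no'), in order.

After op 1 (commit): HEAD=main@B [main=B]
After op 2 (branch): HEAD=main@B [feat=B main=B]
After op 3 (merge): HEAD=main@C [feat=B main=C]
After op 4 (checkout): HEAD=feat@B [feat=B main=C]
After op 5 (commit): HEAD=feat@D [feat=D main=C]
After op 6 (commit): HEAD=feat@E [feat=E main=C]
After op 7 (commit): HEAD=feat@F [feat=F main=C]
After op 8 (checkout): HEAD=main@C [feat=F main=C]
After op 9 (branch): HEAD=main@C [feat=F fix=C main=C]
After op 10 (branch): HEAD=main@C [feat=F fix=C main=C work=C]
After op 11 (merge): HEAD=main@G [feat=F fix=C main=G work=C]
After op 12 (reset): HEAD=main@B [feat=F fix=C main=B work=C]
ancestors(C) = {A,B,C}; F in? no
ancestors(E) = {A,B,D,E}; G in? no
ancestors(F) = {A,B,D,E,F}; G in? no
ancestors(G) = {A,B,C,G}; D in? no

Answer: no no no no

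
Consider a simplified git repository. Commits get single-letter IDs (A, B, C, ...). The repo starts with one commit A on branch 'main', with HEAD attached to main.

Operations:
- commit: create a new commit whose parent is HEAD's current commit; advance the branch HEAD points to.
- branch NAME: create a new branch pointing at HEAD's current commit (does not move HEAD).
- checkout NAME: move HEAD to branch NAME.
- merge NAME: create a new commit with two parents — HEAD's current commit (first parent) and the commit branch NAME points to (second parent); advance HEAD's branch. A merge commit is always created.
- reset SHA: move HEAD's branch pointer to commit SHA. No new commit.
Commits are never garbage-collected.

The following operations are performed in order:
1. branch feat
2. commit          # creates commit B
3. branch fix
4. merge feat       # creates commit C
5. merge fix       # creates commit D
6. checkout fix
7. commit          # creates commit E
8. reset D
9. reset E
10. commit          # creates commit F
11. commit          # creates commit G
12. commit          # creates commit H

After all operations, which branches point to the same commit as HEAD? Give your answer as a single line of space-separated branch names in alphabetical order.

After op 1 (branch): HEAD=main@A [feat=A main=A]
After op 2 (commit): HEAD=main@B [feat=A main=B]
After op 3 (branch): HEAD=main@B [feat=A fix=B main=B]
After op 4 (merge): HEAD=main@C [feat=A fix=B main=C]
After op 5 (merge): HEAD=main@D [feat=A fix=B main=D]
After op 6 (checkout): HEAD=fix@B [feat=A fix=B main=D]
After op 7 (commit): HEAD=fix@E [feat=A fix=E main=D]
After op 8 (reset): HEAD=fix@D [feat=A fix=D main=D]
After op 9 (reset): HEAD=fix@E [feat=A fix=E main=D]
After op 10 (commit): HEAD=fix@F [feat=A fix=F main=D]
After op 11 (commit): HEAD=fix@G [feat=A fix=G main=D]
After op 12 (commit): HEAD=fix@H [feat=A fix=H main=D]

Answer: fix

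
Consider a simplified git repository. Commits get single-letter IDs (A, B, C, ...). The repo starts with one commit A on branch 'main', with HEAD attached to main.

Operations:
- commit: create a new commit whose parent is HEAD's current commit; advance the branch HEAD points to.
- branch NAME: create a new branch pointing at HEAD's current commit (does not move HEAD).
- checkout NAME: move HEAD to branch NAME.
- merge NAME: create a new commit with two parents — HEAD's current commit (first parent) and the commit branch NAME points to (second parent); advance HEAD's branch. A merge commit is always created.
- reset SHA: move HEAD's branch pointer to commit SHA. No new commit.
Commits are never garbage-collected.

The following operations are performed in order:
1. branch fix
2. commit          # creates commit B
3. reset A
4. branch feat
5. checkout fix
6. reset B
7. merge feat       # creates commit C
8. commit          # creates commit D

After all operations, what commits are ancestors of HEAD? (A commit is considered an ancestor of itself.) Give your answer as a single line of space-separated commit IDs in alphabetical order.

After op 1 (branch): HEAD=main@A [fix=A main=A]
After op 2 (commit): HEAD=main@B [fix=A main=B]
After op 3 (reset): HEAD=main@A [fix=A main=A]
After op 4 (branch): HEAD=main@A [feat=A fix=A main=A]
After op 5 (checkout): HEAD=fix@A [feat=A fix=A main=A]
After op 6 (reset): HEAD=fix@B [feat=A fix=B main=A]
After op 7 (merge): HEAD=fix@C [feat=A fix=C main=A]
After op 8 (commit): HEAD=fix@D [feat=A fix=D main=A]

Answer: A B C D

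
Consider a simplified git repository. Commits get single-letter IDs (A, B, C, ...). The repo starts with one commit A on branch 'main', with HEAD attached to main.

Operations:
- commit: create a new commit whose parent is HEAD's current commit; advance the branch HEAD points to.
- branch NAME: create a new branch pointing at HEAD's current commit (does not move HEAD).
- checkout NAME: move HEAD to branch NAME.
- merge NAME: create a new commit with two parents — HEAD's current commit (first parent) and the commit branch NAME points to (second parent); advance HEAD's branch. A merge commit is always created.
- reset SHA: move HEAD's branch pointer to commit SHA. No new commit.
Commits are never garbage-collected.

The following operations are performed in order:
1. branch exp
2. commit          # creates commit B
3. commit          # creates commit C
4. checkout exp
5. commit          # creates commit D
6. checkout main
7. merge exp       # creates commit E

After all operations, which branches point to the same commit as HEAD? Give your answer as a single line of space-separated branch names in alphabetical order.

After op 1 (branch): HEAD=main@A [exp=A main=A]
After op 2 (commit): HEAD=main@B [exp=A main=B]
After op 3 (commit): HEAD=main@C [exp=A main=C]
After op 4 (checkout): HEAD=exp@A [exp=A main=C]
After op 5 (commit): HEAD=exp@D [exp=D main=C]
After op 6 (checkout): HEAD=main@C [exp=D main=C]
After op 7 (merge): HEAD=main@E [exp=D main=E]

Answer: main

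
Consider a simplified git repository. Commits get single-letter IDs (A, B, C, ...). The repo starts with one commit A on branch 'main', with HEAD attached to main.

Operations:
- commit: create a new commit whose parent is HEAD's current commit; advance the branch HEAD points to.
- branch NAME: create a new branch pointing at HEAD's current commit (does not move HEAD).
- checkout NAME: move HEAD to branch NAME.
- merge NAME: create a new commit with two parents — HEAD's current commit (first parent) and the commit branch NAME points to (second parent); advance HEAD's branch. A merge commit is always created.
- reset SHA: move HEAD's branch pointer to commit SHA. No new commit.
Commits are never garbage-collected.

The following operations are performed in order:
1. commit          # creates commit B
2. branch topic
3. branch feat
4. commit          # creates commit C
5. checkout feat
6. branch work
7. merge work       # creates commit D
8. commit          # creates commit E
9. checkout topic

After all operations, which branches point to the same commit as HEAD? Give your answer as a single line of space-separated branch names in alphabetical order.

After op 1 (commit): HEAD=main@B [main=B]
After op 2 (branch): HEAD=main@B [main=B topic=B]
After op 3 (branch): HEAD=main@B [feat=B main=B topic=B]
After op 4 (commit): HEAD=main@C [feat=B main=C topic=B]
After op 5 (checkout): HEAD=feat@B [feat=B main=C topic=B]
After op 6 (branch): HEAD=feat@B [feat=B main=C topic=B work=B]
After op 7 (merge): HEAD=feat@D [feat=D main=C topic=B work=B]
After op 8 (commit): HEAD=feat@E [feat=E main=C topic=B work=B]
After op 9 (checkout): HEAD=topic@B [feat=E main=C topic=B work=B]

Answer: topic work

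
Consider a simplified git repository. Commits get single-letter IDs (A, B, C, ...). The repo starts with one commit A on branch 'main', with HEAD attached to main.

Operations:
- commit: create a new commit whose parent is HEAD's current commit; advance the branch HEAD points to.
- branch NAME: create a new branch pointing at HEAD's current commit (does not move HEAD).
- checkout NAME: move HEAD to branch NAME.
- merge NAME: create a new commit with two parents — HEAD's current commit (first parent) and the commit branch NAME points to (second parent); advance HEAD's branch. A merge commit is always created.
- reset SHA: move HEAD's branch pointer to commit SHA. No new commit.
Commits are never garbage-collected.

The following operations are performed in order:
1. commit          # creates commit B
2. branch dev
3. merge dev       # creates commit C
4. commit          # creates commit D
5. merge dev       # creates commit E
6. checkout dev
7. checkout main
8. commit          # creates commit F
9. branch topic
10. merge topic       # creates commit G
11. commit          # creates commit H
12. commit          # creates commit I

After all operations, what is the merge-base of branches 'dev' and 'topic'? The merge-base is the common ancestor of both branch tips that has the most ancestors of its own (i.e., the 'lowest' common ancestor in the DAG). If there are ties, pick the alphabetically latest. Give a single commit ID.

Answer: B

Derivation:
After op 1 (commit): HEAD=main@B [main=B]
After op 2 (branch): HEAD=main@B [dev=B main=B]
After op 3 (merge): HEAD=main@C [dev=B main=C]
After op 4 (commit): HEAD=main@D [dev=B main=D]
After op 5 (merge): HEAD=main@E [dev=B main=E]
After op 6 (checkout): HEAD=dev@B [dev=B main=E]
After op 7 (checkout): HEAD=main@E [dev=B main=E]
After op 8 (commit): HEAD=main@F [dev=B main=F]
After op 9 (branch): HEAD=main@F [dev=B main=F topic=F]
After op 10 (merge): HEAD=main@G [dev=B main=G topic=F]
After op 11 (commit): HEAD=main@H [dev=B main=H topic=F]
After op 12 (commit): HEAD=main@I [dev=B main=I topic=F]
ancestors(dev=B): ['A', 'B']
ancestors(topic=F): ['A', 'B', 'C', 'D', 'E', 'F']
common: ['A', 'B']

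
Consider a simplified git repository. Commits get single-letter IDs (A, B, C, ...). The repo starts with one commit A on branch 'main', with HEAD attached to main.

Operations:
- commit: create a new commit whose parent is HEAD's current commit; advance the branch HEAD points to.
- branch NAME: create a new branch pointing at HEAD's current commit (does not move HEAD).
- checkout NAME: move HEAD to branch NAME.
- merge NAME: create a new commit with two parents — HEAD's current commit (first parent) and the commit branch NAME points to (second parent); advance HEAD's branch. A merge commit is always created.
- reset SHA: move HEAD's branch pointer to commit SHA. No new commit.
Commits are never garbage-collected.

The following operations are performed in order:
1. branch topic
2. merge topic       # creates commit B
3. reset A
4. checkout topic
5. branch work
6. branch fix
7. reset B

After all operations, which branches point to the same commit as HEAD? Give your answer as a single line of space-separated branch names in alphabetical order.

After op 1 (branch): HEAD=main@A [main=A topic=A]
After op 2 (merge): HEAD=main@B [main=B topic=A]
After op 3 (reset): HEAD=main@A [main=A topic=A]
After op 4 (checkout): HEAD=topic@A [main=A topic=A]
After op 5 (branch): HEAD=topic@A [main=A topic=A work=A]
After op 6 (branch): HEAD=topic@A [fix=A main=A topic=A work=A]
After op 7 (reset): HEAD=topic@B [fix=A main=A topic=B work=A]

Answer: topic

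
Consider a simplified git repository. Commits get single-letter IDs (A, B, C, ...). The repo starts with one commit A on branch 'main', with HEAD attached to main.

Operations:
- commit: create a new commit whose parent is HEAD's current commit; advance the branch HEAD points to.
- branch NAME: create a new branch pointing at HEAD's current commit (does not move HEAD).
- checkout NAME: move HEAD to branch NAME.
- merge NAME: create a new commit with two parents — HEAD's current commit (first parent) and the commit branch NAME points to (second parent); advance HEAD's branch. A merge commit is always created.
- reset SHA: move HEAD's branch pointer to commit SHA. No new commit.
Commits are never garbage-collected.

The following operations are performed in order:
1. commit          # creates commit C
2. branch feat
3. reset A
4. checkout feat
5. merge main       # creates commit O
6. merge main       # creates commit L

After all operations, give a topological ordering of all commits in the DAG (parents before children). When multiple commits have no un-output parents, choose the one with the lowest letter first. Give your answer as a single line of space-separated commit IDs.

After op 1 (commit): HEAD=main@C [main=C]
After op 2 (branch): HEAD=main@C [feat=C main=C]
After op 3 (reset): HEAD=main@A [feat=C main=A]
After op 4 (checkout): HEAD=feat@C [feat=C main=A]
After op 5 (merge): HEAD=feat@O [feat=O main=A]
After op 6 (merge): HEAD=feat@L [feat=L main=A]
commit A: parents=[]
commit C: parents=['A']
commit L: parents=['O', 'A']
commit O: parents=['C', 'A']

Answer: A C O L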